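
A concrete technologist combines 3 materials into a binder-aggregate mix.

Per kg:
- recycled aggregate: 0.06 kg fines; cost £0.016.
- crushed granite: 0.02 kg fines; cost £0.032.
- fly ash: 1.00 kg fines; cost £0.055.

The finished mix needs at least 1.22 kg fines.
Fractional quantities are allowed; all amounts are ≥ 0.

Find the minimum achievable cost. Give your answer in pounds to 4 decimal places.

£0.0671

Let x1 = kg of recycled aggregate, x2 = kg of crushed granite, x3 = kg of fly ash.
Minimize 0.016x1 + 0.032x2 + 0.055x3 subject to:
  0.06x1 + 0.02x2 + 1x3 ≥ 1.22   (fines)
  x1, x2, x3 ≥ 0.
The minimum-cost mix takes nothing from recycled aggregate, crushed granite — only fly ash. The fines requirement is met with equality.
Solving gives x3 = 1.22.
Total cost: 0.055·1.22 = 0.067100.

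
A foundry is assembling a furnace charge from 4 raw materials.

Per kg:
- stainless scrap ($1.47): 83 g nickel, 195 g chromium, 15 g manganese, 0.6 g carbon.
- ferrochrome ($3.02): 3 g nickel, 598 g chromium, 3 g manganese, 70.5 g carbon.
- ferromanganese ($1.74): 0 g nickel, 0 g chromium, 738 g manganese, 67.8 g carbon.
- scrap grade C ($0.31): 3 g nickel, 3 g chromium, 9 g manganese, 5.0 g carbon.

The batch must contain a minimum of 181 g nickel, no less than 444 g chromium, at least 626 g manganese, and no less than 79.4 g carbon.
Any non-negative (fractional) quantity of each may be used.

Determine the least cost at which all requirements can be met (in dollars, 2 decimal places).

$5.25

Let x1 = kg of stainless scrap, x2 = kg of ferrochrome, x3 = kg of ferromanganese, x4 = kg of scrap grade C.
Minimise 1.47x1 + 3.02x2 + 1.74x3 + 0.31x4 s.t.:
  83x1 + 3x2 + 3x4 ≥ 181   (nickel)
  195x1 + 598x2 + 3x4 ≥ 444   (chromium)
  15x1 + 3x2 + 738x3 + 9x4 ≥ 626   (manganese)
  0.6x1 + 70.5x2 + 67.8x3 + 5x4 ≥ 79.4   (carbon)
  x1, x2, x3, x4 ≥ 0.
The minimum-cost mix takes nothing from scrap grade C — only stainless scrap, ferrochrome, ferromanganese. Binding constraints: nickel, chromium, carbon.
So stainless scrap = 2.18 kg, ferrochrome = 0.03174 kg, ferromanganese = 1.119 kg.
Objective = 1.47·2.18 + 3.02·0.03174 + 1.74·1.119 = 5.2475.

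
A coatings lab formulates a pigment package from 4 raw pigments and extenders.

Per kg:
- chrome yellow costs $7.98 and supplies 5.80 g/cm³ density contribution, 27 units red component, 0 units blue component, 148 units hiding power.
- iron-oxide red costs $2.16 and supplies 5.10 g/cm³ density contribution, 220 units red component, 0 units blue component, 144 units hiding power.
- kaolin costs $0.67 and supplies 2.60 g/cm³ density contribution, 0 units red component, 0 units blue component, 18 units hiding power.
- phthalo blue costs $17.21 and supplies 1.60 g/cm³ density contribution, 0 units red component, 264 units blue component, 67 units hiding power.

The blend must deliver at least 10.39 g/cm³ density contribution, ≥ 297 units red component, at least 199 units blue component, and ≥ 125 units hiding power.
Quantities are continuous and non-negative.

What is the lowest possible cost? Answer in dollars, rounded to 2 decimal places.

$16.48

This is a linear program. Let x1 = kg of chrome yellow, x2 = kg of iron-oxide red, x3 = kg of kaolin, x4 = kg of phthalo blue.
Minimise 7.98x1 + 2.16x2 + 0.67x3 + 17.21x4 s.t.:
  5.8x1 + 5.1x2 + 2.6x3 + 1.6x4 ≥ 10.39   (density contribution)
  27x1 + 220x2 ≥ 297   (red component)
  264x4 ≥ 199   (blue component)
  148x1 + 144x2 + 18x3 + 67x4 ≥ 125   (hiding power)
  x1, x2, x3, x4 ≥ 0.
The minimum-cost mix takes nothing from chrome yellow — only iron-oxide red, kaolin, phthalo blue. There the density contribution, red component, blue component constraints are tight.
Solving gives x2 = 1.35, x3 = 0.8842, x4 = 0.7538.
Cost = 2.16·1.35 + 0.67·0.8842 + 17.21·0.7538 = 16.4813.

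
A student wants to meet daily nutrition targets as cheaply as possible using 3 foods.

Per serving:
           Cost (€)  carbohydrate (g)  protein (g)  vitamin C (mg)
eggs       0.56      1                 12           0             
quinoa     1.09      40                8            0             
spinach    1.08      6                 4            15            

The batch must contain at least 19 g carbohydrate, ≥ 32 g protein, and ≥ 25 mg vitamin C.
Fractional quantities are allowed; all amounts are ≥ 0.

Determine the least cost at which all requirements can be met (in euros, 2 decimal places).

Set it up as a linear program. Let x1 = servings of eggs, x2 = servings of quinoa, x3 = servings of spinach.
Minimize 0.56x1 + 1.09x2 + 1.08x3 with:
  1x1 + 40x2 + 6x3 ≥ 19   (carbohydrate)
  12x1 + 8x2 + 4x3 ≥ 32   (protein)
  15x3 ≥ 25   (vitamin C)
  x1, x2, x3 ≥ 0.
All 3 inputs are positive at the optimum. The carbohydrate, protein, vitamin C requirements are met with equality.
That vertex is x1 = 1.994, x2 = 0.1751, x3 = 1.667.
Total cost: 0.56·1.994 + 1.09·0.1751 + 1.08·1.667 = 3.1079.

€3.11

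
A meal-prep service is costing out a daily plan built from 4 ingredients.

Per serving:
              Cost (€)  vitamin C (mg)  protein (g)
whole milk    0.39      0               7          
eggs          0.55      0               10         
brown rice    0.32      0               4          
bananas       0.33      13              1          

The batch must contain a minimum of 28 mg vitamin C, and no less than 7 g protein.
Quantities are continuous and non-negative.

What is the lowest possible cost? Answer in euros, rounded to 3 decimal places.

Let x1 = servings of whole milk, x2 = servings of eggs, x3 = servings of brown rice, x4 = servings of bananas.
Minimize 0.39x1 + 0.55x2 + 0.32x3 + 0.33x4 with:
  13x4 ≥ 28   (vitamin C)
  7x1 + 10x2 + 4x3 + 1x4 ≥ 7   (protein)
  x1, x2, x3, x4 ≥ 0.
The optimal basis is {eggs, bananas}; whole milk, brown rice drop out. There the vitamin C and protein constraints are tight.
Solving gives x2 = 0.4846, x4 = 2.154.
Cost = 0.55·0.4846 + 0.33·2.154 = 0.97735.

€0.977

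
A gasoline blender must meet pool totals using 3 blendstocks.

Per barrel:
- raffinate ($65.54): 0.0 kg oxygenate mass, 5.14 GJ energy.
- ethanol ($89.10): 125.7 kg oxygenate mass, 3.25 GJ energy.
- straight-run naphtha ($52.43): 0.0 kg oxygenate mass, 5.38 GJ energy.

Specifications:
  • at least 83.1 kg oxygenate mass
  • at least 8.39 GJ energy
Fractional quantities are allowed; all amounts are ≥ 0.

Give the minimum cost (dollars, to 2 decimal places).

$119.73

Treat it as an LP. Let x1 = barrels of raffinate, x2 = barrels of ethanol, x3 = barrels of straight-run naphtha.
min 65.54x1 + 89.1x2 + 52.43x3 subject to:
  125.7x2 ≥ 83.1   (oxygenate mass)
  5.14x1 + 3.25x2 + 5.38x3 ≥ 8.39   (energy)
  x1, x2, x3 ≥ 0.
At the optimum only ethanol, straight-run naphtha are positive (raffinate = 0). There the oxygenate mass and energy constraints are tight.
Optimal quantities: ethanol = 0.6611 barrels, straight-run naphtha = 1.1601 barrels.
Hence cost = 89.1·0.6611 + 52.43·1.1601 = $119.7281.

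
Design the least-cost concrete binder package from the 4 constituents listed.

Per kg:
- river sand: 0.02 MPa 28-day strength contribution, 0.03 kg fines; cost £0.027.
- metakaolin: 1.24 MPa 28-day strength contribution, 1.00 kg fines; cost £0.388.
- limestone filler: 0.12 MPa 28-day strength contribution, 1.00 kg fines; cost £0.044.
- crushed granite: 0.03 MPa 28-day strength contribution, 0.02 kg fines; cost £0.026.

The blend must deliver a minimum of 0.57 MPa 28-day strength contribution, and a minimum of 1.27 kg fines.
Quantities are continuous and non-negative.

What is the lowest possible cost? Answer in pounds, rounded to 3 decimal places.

£0.184

Set it up as a linear program. Let x1 = kg of river sand, x2 = kg of metakaolin, x3 = kg of limestone filler, x4 = kg of crushed granite.
min 0.027x1 + 0.388x2 + 0.044x3 + 0.026x4 s.t.:
  0.02x1 + 1.24x2 + 0.12x3 + 0.03x4 ≥ 0.57   (28-day strength contribution)
  0.03x1 + 1x2 + 1x3 + 0.02x4 ≥ 1.27   (fines)
  x1, x2, x3, x4 ≥ 0.
The cheapest feasible vertex uses only metakaolin, limestone filler; river sand, crushed granite are not used. There the 28-day strength contribution and fines constraints are tight.
That vertex is x2 = 0.3729, x3 = 0.8971.
Objective = 0.388·0.3729 + 0.044·0.8971 = 0.18416.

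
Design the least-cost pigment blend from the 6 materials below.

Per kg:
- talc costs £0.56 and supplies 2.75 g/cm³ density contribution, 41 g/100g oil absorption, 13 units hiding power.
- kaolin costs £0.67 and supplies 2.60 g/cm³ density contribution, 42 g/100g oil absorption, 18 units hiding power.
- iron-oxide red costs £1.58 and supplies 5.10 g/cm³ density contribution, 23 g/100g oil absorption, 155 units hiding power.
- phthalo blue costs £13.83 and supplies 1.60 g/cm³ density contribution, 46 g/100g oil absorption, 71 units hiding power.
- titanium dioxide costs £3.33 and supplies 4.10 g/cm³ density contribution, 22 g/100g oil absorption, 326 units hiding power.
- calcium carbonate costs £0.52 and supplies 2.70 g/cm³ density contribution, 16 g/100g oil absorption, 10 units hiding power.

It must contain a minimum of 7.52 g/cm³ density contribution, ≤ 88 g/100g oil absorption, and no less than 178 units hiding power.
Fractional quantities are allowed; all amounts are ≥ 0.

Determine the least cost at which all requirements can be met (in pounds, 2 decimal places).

Let x1 = kg of talc, x2 = kg of kaolin, x3 = kg of iron-oxide red, x4 = kg of phthalo blue, x5 = kg of titanium dioxide, x6 = kg of calcium carbonate.
Minimise 0.56x1 + 0.67x2 + 1.58x3 + 13.83x4 + 3.33x5 + 0.52x6 s.t.:
  2.75x1 + 2.6x2 + 5.1x3 + 1.6x4 + 4.1x5 + 2.7x6 ≥ 7.52   (density contribution)
  41x1 + 42x2 + 23x3 + 46x4 + 22x5 + 16x6 ≤ 88   (oil absorption)
  13x1 + 18x2 + 155x3 + 71x4 + 326x5 + 10x6 ≥ 178   (hiding power)
  x1, x2, x3, x4, x5, x6 ≥ 0.
The optimal basis is {iron-oxide red, calcium carbonate}; talc, kaolin, phthalo blue, titanium dioxide drop out. There the density contribution and hiding power constraints are tight.
That vertex is x3 = 1.103, x6 = 0.7015.
Total cost: 1.58·1.103 + 0.52·0.7015 = 2.1075.

£2.11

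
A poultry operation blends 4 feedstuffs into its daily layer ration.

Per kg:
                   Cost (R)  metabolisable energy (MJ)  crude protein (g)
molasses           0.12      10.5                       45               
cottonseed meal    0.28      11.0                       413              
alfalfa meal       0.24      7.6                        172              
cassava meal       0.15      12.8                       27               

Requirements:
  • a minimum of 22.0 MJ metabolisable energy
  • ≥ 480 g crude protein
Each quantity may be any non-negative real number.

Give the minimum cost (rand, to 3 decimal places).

Treat it as an LP. Let x1 = kg of molasses, x2 = kg of cottonseed meal, x3 = kg of alfalfa meal, x4 = kg of cassava meal.
Minimise 0.12x1 + 0.28x2 + 0.24x3 + 0.15x4 with:
  10.5x1 + 11x2 + 7.6x3 + 12.8x4 ≥ 22   (metabolisable energy)
  45x1 + 413x2 + 172x3 + 27x4 ≥ 480   (crude protein)
  x1, x2, x3, x4 ≥ 0.
The optimal basis is {molasses, cottonseed meal}; alfalfa meal, cassava meal drop out. There the metabolisable energy and crude protein constraints are tight.
Solving gives x1 = 0.9908, x2 = 1.054.
Cost = 0.12·0.9908 + 0.28·1.054 = 0.41402.

R0.414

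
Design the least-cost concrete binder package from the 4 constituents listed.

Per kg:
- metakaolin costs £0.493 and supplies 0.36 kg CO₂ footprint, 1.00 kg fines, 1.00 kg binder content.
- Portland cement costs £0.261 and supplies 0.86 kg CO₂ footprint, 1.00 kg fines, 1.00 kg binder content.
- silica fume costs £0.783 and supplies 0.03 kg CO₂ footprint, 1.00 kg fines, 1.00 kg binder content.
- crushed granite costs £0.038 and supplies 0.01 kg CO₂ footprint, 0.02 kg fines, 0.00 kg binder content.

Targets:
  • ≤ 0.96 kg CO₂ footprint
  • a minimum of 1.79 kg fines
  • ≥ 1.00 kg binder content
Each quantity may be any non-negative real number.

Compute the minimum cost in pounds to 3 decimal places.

£0.736

Let x1 = kg of metakaolin, x2 = kg of Portland cement, x3 = kg of silica fume, x4 = kg of crushed granite.
Minimise 0.493x1 + 0.261x2 + 0.783x3 + 0.038x4 s.t.:
  0.36x1 + 0.86x2 + 0.03x3 + 0.01x4 ≤ 0.96   (CO₂ footprint)
  1x1 + 1x2 + 1x3 + 0.02x4 ≥ 1.79   (fines)
  1x1 + 1x2 + 1x3 ≥ 1   (binder content)
  x1, x2, x3, x4 ≥ 0.
The minimum-cost mix takes nothing from silica fume, crushed granite — only metakaolin, Portland cement. Binding constraints: CO₂ footprint and fines.
Solving gives x1 = 1.159, x2 = 0.6312.
Hence cost = 0.493·1.159 + 0.261·0.6312 = £0.73613.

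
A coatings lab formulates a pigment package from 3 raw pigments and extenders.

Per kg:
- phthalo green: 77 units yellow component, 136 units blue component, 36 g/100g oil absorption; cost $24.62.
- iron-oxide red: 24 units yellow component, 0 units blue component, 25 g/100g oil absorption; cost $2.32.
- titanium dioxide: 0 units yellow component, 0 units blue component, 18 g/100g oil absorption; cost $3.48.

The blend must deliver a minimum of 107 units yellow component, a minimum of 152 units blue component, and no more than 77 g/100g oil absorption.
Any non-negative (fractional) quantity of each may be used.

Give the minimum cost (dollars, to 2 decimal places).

$29.54

Let x1 = kg of phthalo green, x2 = kg of iron-oxide red, x3 = kg of titanium dioxide.
Minimize 24.62x1 + 2.32x2 + 3.48x3 with:
  77x1 + 24x2 ≥ 107   (yellow component)
  136x1 ≥ 152   (blue component)
  36x1 + 25x2 + 18x3 ≤ 77   (oil absorption)
  x1, x2, x3 ≥ 0.
The minimum-cost mix takes nothing from titanium dioxide — only phthalo green, iron-oxide red. There the yellow component and blue component constraints are tight.
Solving gives x1 = 1.1176, x2 = 0.87255.
Objective = 24.62·1.1176 + 2.32·0.87255 = 29.5396.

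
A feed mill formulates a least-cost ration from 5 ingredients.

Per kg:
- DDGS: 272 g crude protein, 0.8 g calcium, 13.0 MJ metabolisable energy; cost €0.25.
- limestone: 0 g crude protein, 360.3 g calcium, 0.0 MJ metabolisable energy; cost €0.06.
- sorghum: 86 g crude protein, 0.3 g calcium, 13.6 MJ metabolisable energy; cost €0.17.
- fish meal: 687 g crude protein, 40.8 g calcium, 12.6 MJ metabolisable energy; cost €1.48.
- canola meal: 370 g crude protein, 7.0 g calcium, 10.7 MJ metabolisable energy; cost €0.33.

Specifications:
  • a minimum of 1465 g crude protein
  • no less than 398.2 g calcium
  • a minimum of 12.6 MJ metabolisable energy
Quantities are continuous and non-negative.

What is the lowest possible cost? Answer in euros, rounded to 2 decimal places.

€1.37

Set it up as a linear program. Let x1 = kg of DDGS, x2 = kg of limestone, x3 = kg of sorghum, x4 = kg of fish meal, x5 = kg of canola meal.
min 0.25x1 + 0.06x2 + 0.17x3 + 1.48x4 + 0.33x5 s.t.:
  272x1 + 86x3 + 687x4 + 370x5 ≥ 1465   (crude protein)
  0.8x1 + 360.3x2 + 0.3x3 + 40.8x4 + 7x5 ≥ 398.2   (calcium)
  13x1 + 13.6x3 + 12.6x4 + 10.7x5 ≥ 12.6   (metabolisable energy)
  x1, x2, x3, x4, x5 ≥ 0.
The cheapest feasible vertex uses only limestone, canola meal; DDGS, sorghum, fish meal are not used. There the crude protein and calcium constraints are tight.
Optimal quantities: limestone = 1.028 kg, canola meal = 3.959 kg.
Objective = 0.06·1.028 + 0.33·3.959 = 1.3682.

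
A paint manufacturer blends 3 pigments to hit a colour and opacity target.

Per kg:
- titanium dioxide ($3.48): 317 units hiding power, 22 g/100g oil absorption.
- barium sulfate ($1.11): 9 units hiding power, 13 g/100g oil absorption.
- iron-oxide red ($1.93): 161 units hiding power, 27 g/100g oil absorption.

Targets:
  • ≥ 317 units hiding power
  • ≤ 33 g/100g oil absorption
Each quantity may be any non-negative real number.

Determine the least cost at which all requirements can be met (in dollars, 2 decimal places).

Treat it as an LP. Let x1 = kg of titanium dioxide, x2 = kg of barium sulfate, x3 = kg of iron-oxide red.
min 3.48x1 + 1.11x2 + 1.93x3 with:
  317x1 + 9x2 + 161x3 ≥ 317   (hiding power)
  22x1 + 13x2 + 27x3 ≤ 33   (oil absorption)
  x1, x2, x3 ≥ 0.
The optimal basis is {titanium dioxide}; barium sulfate, iron-oxide red drop out. The hiding power requirement is met with equality.
So titanium dioxide = 1 kg.
Objective = 3.48·1 = 3.4800.

$3.48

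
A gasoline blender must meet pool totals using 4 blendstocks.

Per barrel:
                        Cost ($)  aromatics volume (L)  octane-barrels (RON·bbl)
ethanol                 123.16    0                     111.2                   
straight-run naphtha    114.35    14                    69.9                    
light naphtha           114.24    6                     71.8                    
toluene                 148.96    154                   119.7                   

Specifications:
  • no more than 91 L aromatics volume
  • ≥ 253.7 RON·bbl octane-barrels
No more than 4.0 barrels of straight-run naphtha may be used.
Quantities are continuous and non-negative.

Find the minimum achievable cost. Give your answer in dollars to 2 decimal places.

$280.99

Let x1 = barrels of ethanol, x2 = barrels of straight-run naphtha, x3 = barrels of light naphtha, x4 = barrels of toluene.
Minimise 123.16x1 + 114.35x2 + 114.24x3 + 148.96x4 s.t.:
  14x2 + 6x3 + 154x4 ≤ 91   (aromatics volume)
  111.2x1 + 69.9x2 + 71.8x3 + 119.7x4 ≥ 253.7   (octane-barrels)
  x2 ≤ 4
  x1, x2, x3, x4 ≥ 0.
The optimal basis is {ethanol}; straight-run naphtha, light naphtha, toluene drop out. Binding constraint: octane-barrels.
That vertex is x1 = 2.2815.
Objective = 123.16·2.2815 = 280.9895.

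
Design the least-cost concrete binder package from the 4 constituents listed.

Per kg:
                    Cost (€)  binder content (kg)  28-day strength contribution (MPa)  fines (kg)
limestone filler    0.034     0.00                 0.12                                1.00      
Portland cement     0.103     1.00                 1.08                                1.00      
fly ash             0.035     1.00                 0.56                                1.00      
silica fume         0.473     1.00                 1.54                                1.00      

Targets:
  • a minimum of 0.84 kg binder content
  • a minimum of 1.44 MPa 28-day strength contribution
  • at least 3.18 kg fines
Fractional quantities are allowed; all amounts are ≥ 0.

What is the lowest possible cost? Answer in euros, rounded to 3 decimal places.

€0.111

This is a linear program. Let x1 = kg of limestone filler, x2 = kg of Portland cement, x3 = kg of fly ash, x4 = kg of silica fume.
Minimize 0.034x1 + 0.103x2 + 0.035x3 + 0.473x4 with:
  1x2 + 1x3 + 1x4 ≥ 0.84   (binder content)
  0.12x1 + 1.08x2 + 0.56x3 + 1.54x4 ≥ 1.44   (28-day strength contribution)
  1x1 + 1x2 + 1x3 + 1x4 ≥ 3.18   (fines)
  x1, x2, x3, x4 ≥ 0.
The optimal basis is {limestone filler, fly ash}; Portland cement, silica fume drop out. The 28-day strength contribution and fines requirements are met with equality.
Optimal quantities: limestone filler = 0.7745 kg, fly ash = 2.405 kg.
Objective = 0.034·0.7745 + 0.035·2.405 = 0.11051.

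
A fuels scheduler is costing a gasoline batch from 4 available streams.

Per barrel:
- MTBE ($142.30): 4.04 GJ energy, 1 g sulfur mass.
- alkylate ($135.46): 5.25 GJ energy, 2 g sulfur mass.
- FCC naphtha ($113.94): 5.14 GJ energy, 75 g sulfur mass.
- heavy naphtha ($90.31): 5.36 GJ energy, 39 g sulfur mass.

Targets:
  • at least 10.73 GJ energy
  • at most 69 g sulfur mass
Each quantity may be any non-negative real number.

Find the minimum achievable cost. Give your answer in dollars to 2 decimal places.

$192.57

Let x1 = barrels of MTBE, x2 = barrels of alkylate, x3 = barrels of FCC naphtha, x4 = barrels of heavy naphtha.
Minimise 142.3x1 + 135.46x2 + 113.94x3 + 90.31x4 subject to:
  4.04x1 + 5.25x2 + 5.14x3 + 5.36x4 ≥ 10.73   (energy)
  1x1 + 2x2 + 75x3 + 39x4 ≤ 69   (sulfur mass)
  x1, x2, x3, x4 ≥ 0.
At the optimum only alkylate, heavy naphtha are positive (MTBE, FCC naphtha = 0). The energy and sulfur mass requirements are met with equality.
So alkylate = 0.25063 barrels, heavy naphtha = 1.7564 barrels.
Objective = 135.46·0.25063 + 90.31·1.7564 = 192.5708.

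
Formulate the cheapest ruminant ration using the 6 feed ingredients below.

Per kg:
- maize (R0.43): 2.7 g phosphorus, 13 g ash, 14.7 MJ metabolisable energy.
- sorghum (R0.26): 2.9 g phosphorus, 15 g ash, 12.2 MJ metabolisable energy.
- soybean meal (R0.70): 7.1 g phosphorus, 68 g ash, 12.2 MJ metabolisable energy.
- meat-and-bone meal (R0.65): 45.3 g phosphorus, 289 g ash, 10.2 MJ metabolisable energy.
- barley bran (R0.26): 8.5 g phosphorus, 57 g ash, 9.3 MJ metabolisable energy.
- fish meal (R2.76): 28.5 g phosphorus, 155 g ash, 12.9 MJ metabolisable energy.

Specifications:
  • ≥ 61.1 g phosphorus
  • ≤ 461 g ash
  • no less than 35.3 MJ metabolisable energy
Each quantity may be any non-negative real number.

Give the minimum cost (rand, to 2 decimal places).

R1.28

Let x1 = kg of maize, x2 = kg of sorghum, x3 = kg of soybean meal, x4 = kg of meat-and-bone meal, x5 = kg of barley bran, x6 = kg of fish meal.
min 0.43x1 + 0.26x2 + 0.7x3 + 0.65x4 + 0.26x5 + 2.76x6 s.t.:
  2.7x1 + 2.9x2 + 7.1x3 + 45.3x4 + 8.5x5 + 28.5x6 ≥ 61.1   (phosphorus)
  13x1 + 15x2 + 68x3 + 289x4 + 57x5 + 155x6 ≤ 461   (ash)
  14.7x1 + 12.2x2 + 12.2x3 + 10.2x4 + 9.3x5 + 12.9x6 ≥ 35.3   (metabolisable energy)
  x1, x2, x3, x4, x5, x6 ≥ 0.
The minimum-cost mix takes nothing from maize, sorghum, soybean meal, fish meal — only meat-and-bone meal, barley bran. Binding constraints: phosphorus and metabolisable energy.
Solving gives x4 = 0.8015, x5 = 2.917.
Total cost: 0.65·0.8015 + 0.26·2.917 = 1.2794.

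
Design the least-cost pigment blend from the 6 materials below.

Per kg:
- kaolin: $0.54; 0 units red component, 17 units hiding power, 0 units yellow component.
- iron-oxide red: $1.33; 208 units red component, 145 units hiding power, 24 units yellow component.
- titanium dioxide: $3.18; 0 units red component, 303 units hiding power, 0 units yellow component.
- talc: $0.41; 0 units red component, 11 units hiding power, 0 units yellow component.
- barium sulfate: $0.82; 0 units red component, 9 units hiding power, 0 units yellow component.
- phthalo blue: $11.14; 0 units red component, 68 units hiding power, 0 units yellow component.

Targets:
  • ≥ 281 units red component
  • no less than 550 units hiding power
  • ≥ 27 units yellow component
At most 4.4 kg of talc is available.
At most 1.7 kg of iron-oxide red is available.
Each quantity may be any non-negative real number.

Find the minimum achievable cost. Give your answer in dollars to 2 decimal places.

Let x1 = kg of kaolin, x2 = kg of iron-oxide red, x3 = kg of titanium dioxide, x4 = kg of talc, x5 = kg of barium sulfate, x6 = kg of phthalo blue.
Minimize 0.54x1 + 1.33x2 + 3.18x3 + 0.41x4 + 0.82x5 + 11.14x6 subject to:
  208x2 ≥ 281   (red component)
  17x1 + 145x2 + 303x3 + 11x4 + 9x5 + 68x6 ≥ 550   (hiding power)
  24x2 ≥ 27   (yellow component)
  x4 ≤ 4.4
  x2 ≤ 1.7
  x1, x2, x3, x4, x5, x6 ≥ 0.
The optimal basis is {iron-oxide red, titanium dioxide}; kaolin, talc, barium sulfate, phthalo blue drop out. The hiding power and the iron-oxide red cap requirements are met with equality.
Optimal quantities: iron-oxide red = 1.7 kg, titanium dioxide = 1.002 kg.
Hence cost = 1.33·1.7 + 3.18·1.002 = $5.4474.

$5.45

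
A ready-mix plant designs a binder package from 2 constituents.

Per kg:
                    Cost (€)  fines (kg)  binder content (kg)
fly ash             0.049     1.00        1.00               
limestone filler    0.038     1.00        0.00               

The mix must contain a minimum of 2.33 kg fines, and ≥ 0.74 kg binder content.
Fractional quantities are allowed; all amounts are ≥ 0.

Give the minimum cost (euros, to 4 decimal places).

€0.0967

Let x1 = kg of fly ash, x2 = kg of limestone filler.
Minimise 0.049x1 + 0.038x2 with:
  1x1 + 1x2 ≥ 2.33   (fines)
  1x1 ≥ 0.74   (binder content)
  x1, x2 ≥ 0.
Both inputs are positive at the optimum. The fines and binder content requirements are met with equality.
So fly ash = 0.74 kg, limestone filler = 1.59 kg.
Total cost: 0.049·0.74 + 0.038·1.59 = 0.096680.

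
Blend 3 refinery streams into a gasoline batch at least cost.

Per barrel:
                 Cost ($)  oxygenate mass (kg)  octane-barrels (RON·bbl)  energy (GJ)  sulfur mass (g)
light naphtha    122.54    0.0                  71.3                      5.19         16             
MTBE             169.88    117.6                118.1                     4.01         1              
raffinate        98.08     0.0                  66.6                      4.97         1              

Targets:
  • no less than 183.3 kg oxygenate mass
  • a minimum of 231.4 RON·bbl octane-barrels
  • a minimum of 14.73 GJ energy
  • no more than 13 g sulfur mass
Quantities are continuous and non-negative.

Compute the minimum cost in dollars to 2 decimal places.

$432.13

Set it up as a linear program. Let x1 = barrels of light naphtha, x2 = barrels of MTBE, x3 = barrels of raffinate.
Minimize 122.54x1 + 169.88x2 + 98.08x3 with:
  117.6x2 ≥ 183.3   (oxygenate mass)
  71.3x1 + 118.1x2 + 66.6x3 ≥ 231.4   (octane-barrels)
  5.19x1 + 4.01x2 + 4.97x3 ≥ 14.73   (energy)
  16x1 + 1x2 + 1x3 ≤ 13   (sulfur mass)
  x1, x2, x3 ≥ 0.
At the optimum only MTBE, raffinate are positive (light naphtha = 0). The oxygenate mass and energy requirements are met with equality.
That vertex is x2 = 1.55867, x3 = 1.70618.
Hence cost = 169.88·1.55867 + 98.08·1.70618 = $432.1290.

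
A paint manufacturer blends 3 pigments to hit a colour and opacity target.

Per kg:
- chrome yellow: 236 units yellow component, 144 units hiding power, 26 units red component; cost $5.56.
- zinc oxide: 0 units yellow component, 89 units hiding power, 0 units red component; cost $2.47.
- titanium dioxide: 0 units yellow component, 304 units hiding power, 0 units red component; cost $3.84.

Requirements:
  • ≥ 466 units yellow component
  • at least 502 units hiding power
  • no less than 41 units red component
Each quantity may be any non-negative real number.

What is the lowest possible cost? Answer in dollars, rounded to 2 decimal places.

$13.73

Treat it as an LP. Let x1 = kg of chrome yellow, x2 = kg of zinc oxide, x3 = kg of titanium dioxide.
Minimise 5.56x1 + 2.47x2 + 3.84x3 with:
  236x1 ≥ 466   (yellow component)
  144x1 + 89x2 + 304x3 ≥ 502   (hiding power)
  26x1 ≥ 41   (red component)
  x1, x2, x3 ≥ 0.
The cheapest feasible vertex uses only chrome yellow, titanium dioxide; zinc oxide is not used. The yellow component and hiding power requirements are met with equality.
Solving gives x1 = 1.975, x3 = 0.716.
Total cost: 5.56·1.975 + 3.84·0.716 = 13.7304.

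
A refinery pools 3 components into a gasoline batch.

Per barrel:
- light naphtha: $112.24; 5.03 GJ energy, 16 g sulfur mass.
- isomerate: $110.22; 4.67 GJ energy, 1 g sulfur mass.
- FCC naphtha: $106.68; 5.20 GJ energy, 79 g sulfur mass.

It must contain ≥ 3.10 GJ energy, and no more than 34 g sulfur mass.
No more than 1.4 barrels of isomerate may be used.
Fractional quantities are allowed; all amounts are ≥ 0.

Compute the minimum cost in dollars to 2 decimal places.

$65.56

Set it up as a linear program. Let x1 = barrels of light naphtha, x2 = barrels of isomerate, x3 = barrels of FCC naphtha.
Minimise 112.24x1 + 110.22x2 + 106.68x3 subject to:
  5.03x1 + 4.67x2 + 5.2x3 ≥ 3.1   (energy)
  16x1 + 1x2 + 79x3 ≤ 34   (sulfur mass)
  x2 ≤ 1.4
  x1, x2, x3 ≥ 0.
The optimal basis is {light naphtha, FCC naphtha}; isomerate drops out. There the energy and sulfur mass constraints are tight.
So light naphtha = 0.21676 barrels, FCC naphtha = 0.38648 barrels.
Cost = 112.24·0.21676 + 106.68·0.38648 = 65.5588.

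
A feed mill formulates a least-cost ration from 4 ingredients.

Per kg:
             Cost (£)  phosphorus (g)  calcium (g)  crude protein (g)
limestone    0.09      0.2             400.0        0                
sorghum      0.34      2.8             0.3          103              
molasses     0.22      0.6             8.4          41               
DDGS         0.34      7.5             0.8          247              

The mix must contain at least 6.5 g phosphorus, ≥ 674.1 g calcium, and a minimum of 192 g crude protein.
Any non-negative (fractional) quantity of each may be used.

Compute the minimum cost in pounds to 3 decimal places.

This is a linear program. Let x1 = kg of limestone, x2 = kg of sorghum, x3 = kg of molasses, x4 = kg of DDGS.
min 0.09x1 + 0.34x2 + 0.22x3 + 0.34x4 with:
  0.2x1 + 2.8x2 + 0.6x3 + 7.5x4 ≥ 6.5   (phosphorus)
  400x1 + 0.3x2 + 8.4x3 + 0.8x4 ≥ 674.1   (calcium)
  103x2 + 41x3 + 247x4 ≥ 192   (crude protein)
  x1, x2, x3, x4 ≥ 0.
At the optimum only limestone, DDGS are positive (sorghum, molasses = 0). There the phosphorus and calcium constraints are tight.
So limestone = 1.684 kg, DDGS = 0.8218 kg.
Objective = 0.09·1.684 + 0.34·0.8218 = 0.43097.

£0.431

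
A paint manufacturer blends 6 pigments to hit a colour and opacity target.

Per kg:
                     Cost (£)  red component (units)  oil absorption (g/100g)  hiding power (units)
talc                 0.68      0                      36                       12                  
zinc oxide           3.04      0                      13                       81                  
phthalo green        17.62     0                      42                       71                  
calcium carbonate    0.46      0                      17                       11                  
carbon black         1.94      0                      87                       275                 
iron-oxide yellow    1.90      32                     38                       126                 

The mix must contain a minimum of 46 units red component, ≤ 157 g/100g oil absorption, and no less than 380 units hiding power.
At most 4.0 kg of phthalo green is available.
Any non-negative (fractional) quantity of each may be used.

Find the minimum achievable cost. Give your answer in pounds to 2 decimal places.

Let x1 = kg of talc, x2 = kg of zinc oxide, x3 = kg of phthalo green, x4 = kg of calcium carbonate, x5 = kg of carbon black, x6 = kg of iron-oxide yellow.
min 0.68x1 + 3.04x2 + 17.62x3 + 0.46x4 + 1.94x5 + 1.9x6 subject to:
  32x6 ≥ 46   (red component)
  36x1 + 13x2 + 42x3 + 17x4 + 87x5 + 38x6 ≤ 157   (oil absorption)
  12x1 + 81x2 + 71x3 + 11x4 + 275x5 + 126x6 ≥ 380   (hiding power)
  x3 ≤ 4
  x1, x2, x3, x4, x5, x6 ≥ 0.
The optimal basis is {carbon black, iron-oxide yellow}; talc, zinc oxide, phthalo green, calcium carbonate drop out. The red component and hiding power requirements are met with equality.
Optimal quantities: carbon black = 0.72318 kg, iron-oxide yellow = 1.4375 kg.
Hence cost = 1.94·0.72318 + 1.9·1.4375 = £4.1342.

£4.13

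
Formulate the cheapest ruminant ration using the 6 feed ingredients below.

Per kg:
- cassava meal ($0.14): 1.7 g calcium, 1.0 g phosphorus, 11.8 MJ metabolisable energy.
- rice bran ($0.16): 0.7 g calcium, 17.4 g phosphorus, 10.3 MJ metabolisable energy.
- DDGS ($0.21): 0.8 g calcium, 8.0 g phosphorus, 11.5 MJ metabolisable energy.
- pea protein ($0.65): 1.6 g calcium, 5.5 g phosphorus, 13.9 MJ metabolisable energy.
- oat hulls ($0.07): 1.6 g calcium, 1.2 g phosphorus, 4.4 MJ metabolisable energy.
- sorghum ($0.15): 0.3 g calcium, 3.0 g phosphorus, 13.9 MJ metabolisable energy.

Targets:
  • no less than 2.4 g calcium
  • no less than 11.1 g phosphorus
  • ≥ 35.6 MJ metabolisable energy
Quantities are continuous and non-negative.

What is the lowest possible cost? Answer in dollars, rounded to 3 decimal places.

$0.413

Set it up as a linear program. Let x1 = kg of cassava meal, x2 = kg of rice bran, x3 = kg of DDGS, x4 = kg of pea protein, x5 = kg of oat hulls, x6 = kg of sorghum.
min 0.14x1 + 0.16x2 + 0.21x3 + 0.65x4 + 0.07x5 + 0.15x6 subject to:
  1.7x1 + 0.7x2 + 0.8x3 + 1.6x4 + 1.6x5 + 0.3x6 ≥ 2.4   (calcium)
  1x1 + 17.4x2 + 8x3 + 5.5x4 + 1.2x5 + 3x6 ≥ 11.1   (phosphorus)
  11.8x1 + 10.3x2 + 11.5x3 + 13.9x4 + 4.4x5 + 13.9x6 ≥ 35.6   (metabolisable energy)
  x1, x2, x3, x4, x5, x6 ≥ 0.
The minimum-cost mix takes nothing from DDGS, pea protein, oat hulls — only cassava meal, rice bran, sorghum. Binding constraints: calcium, phosphorus, metabolisable energy.
That vertex is x1 = 1.02, x2 = 0.3291, x6 = 1.451.
Cost = 0.14·1.02 + 0.16·0.3291 + 0.15·1.451 = 0.41311.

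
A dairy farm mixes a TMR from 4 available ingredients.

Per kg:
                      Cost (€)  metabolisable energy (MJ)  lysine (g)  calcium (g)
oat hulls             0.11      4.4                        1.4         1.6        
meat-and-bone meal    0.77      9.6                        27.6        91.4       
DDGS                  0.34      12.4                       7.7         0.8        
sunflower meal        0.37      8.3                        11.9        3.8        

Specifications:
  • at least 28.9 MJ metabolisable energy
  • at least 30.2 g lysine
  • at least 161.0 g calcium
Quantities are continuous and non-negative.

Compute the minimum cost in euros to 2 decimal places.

€1.63

Set it up as a linear program. Let x1 = kg of oat hulls, x2 = kg of meat-and-bone meal, x3 = kg of DDGS, x4 = kg of sunflower meal.
Minimise 0.11x1 + 0.77x2 + 0.34x3 + 0.37x4 with:
  4.4x1 + 9.6x2 + 12.4x3 + 8.3x4 ≥ 28.9   (metabolisable energy)
  1.4x1 + 27.6x2 + 7.7x3 + 11.9x4 ≥ 30.2   (lysine)
  1.6x1 + 91.4x2 + 0.8x3 + 3.8x4 ≥ 161   (calcium)
  x1, x2, x3, x4 ≥ 0.
The optimal basis is {oat hulls, meat-and-bone meal}; DDGS, sunflower meal drop out. Binding constraints: metabolisable energy and calcium.
So oat hulls = 2.833 kg, meat-and-bone meal = 1.712 kg.
Total cost: 0.11·2.833 + 0.77·1.712 = 1.6299.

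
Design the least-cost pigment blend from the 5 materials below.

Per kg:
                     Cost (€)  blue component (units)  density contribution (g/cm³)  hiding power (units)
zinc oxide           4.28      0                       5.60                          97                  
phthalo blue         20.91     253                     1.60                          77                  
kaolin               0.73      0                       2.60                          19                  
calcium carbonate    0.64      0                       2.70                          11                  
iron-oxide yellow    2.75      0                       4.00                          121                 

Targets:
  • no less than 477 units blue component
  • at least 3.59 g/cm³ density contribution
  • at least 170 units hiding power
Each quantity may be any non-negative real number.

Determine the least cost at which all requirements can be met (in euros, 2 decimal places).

€39.99

This is a linear program. Let x1 = kg of zinc oxide, x2 = kg of phthalo blue, x3 = kg of kaolin, x4 = kg of calcium carbonate, x5 = kg of iron-oxide yellow.
Minimize 4.28x1 + 20.91x2 + 0.73x3 + 0.64x4 + 2.75x5 subject to:
  253x2 ≥ 477   (blue component)
  5.6x1 + 1.6x2 + 2.6x3 + 2.7x4 + 4x5 ≥ 3.59   (density contribution)
  97x1 + 77x2 + 19x3 + 11x4 + 121x5 ≥ 170   (hiding power)
  x1, x2, x3, x4, x5 ≥ 0.
The optimal basis is {phthalo blue, iron-oxide yellow}; zinc oxide, kaolin, calcium carbonate drop out. The blue component and hiding power requirements are met with equality.
Solving gives x2 = 1.8854, x5 = 0.20517.
Objective = 20.91·1.8854 + 2.75·0.20517 = 39.9879.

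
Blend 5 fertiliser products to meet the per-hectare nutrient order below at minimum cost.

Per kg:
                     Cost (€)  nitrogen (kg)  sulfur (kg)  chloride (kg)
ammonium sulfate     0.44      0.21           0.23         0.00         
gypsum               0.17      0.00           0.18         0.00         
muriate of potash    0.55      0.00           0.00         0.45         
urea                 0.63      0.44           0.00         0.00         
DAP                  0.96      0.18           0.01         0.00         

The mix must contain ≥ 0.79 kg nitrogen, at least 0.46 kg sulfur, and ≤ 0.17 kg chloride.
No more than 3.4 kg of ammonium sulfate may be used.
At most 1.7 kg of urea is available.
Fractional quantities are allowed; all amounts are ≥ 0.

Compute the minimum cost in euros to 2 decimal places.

€1.41

Let x1 = kg of ammonium sulfate, x2 = kg of gypsum, x3 = kg of muriate of potash, x4 = kg of urea, x5 = kg of DAP.
Minimise 0.44x1 + 0.17x2 + 0.55x3 + 0.63x4 + 0.96x5 subject to:
  0.21x1 + 0.44x4 + 0.18x5 ≥ 0.79   (nitrogen)
  0.23x1 + 0.18x2 + 0.01x5 ≥ 0.46   (sulfur)
  0.45x3 ≤ 0.17   (chloride)
  x1 ≤ 3.4
  x4 ≤ 1.7
  x1, x2, x3, x4, x5 ≥ 0.
At the optimum only ammonium sulfate, urea are positive (gypsum, muriate of potash, DAP = 0). Binding constraints: nitrogen and sulfur.
Solving gives x1 = 2, x4 = 0.8409.
Hence cost = 0.44·2 + 0.63·0.8409 = €1.4098.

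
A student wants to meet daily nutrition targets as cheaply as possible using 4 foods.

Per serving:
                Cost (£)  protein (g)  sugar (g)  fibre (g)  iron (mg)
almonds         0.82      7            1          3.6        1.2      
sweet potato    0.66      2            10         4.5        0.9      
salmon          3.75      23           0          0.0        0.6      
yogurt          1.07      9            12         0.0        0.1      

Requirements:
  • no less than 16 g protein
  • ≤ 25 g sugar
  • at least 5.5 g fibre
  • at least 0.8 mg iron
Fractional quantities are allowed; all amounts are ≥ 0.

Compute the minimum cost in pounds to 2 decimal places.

£1.87

Treat it as an LP. Let x1 = servings of almonds, x2 = servings of sweet potato, x3 = servings of salmon, x4 = servings of yogurt.
Minimize 0.82x1 + 0.66x2 + 3.75x3 + 1.07x4 with:
  7x1 + 2x2 + 23x3 + 9x4 ≥ 16   (protein)
  1x1 + 10x2 + 12x4 ≤ 25   (sugar)
  3.6x1 + 4.5x2 ≥ 5.5   (fibre)
  1.2x1 + 0.9x2 + 0.6x3 + 0.1x4 ≥ 0.8   (iron)
  x1, x2, x3, x4 ≥ 0.
The cheapest feasible vertex uses only almonds; sweet potato, salmon, yogurt are not used. The protein requirement is met with equality.
Optimal quantities: almonds = 2.286 servings.
Hence cost = 0.82·2.286 = £1.8745.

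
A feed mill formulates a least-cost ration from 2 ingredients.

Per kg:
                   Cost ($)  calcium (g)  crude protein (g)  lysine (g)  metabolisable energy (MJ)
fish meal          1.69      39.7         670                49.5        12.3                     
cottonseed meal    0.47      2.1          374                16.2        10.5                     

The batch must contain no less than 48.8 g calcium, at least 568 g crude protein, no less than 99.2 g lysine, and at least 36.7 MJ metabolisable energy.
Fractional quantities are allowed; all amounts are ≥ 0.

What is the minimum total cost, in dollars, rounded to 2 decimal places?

Let x1 = kg of fish meal, x2 = kg of cottonseed meal.
Minimize 1.69x1 + 0.47x2 with:
  39.7x1 + 2.1x2 ≥ 48.8   (calcium)
  670x1 + 374x2 ≥ 568   (crude protein)
  49.5x1 + 16.2x2 ≥ 99.2   (lysine)
  12.3x1 + 10.5x2 ≥ 36.7   (metabolisable energy)
  x1, x2 ≥ 0.
Both inputs are positive at the optimum. Binding constraints: calcium and lysine.
So fish meal = 1.08 kg, cottonseed meal = 2.824 kg.
Cost = 1.69·1.08 + 0.47·2.824 = 3.1525.

$3.15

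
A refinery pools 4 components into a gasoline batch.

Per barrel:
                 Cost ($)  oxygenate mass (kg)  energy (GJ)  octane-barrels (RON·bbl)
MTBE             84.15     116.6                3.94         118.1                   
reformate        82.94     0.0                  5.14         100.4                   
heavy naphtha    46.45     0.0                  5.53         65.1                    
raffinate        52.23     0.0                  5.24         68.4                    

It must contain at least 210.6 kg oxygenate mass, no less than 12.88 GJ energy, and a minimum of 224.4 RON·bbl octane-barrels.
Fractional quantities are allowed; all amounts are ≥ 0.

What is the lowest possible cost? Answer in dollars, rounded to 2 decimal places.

This is a linear program. Let x1 = barrels of MTBE, x2 = barrels of reformate, x3 = barrels of heavy naphtha, x4 = barrels of raffinate.
min 84.15x1 + 82.94x2 + 46.45x3 + 52.23x4 subject to:
  116.6x1 ≥ 210.6   (oxygenate mass)
  3.94x1 + 5.14x2 + 5.53x3 + 5.24x4 ≥ 12.88   (energy)
  118.1x1 + 100.4x2 + 65.1x3 + 68.4x4 ≥ 224.4   (octane-barrels)
  x1, x2, x3, x4 ≥ 0.
The cheapest feasible vertex uses only MTBE, heavy naphtha; reformate, raffinate are not used. Binding constraints: oxygenate mass and energy.
That vertex is x1 = 1.80617, x3 = 1.04226.
Total cost: 84.15·1.80617 + 46.45·1.04226 = 200.4022.

$200.40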